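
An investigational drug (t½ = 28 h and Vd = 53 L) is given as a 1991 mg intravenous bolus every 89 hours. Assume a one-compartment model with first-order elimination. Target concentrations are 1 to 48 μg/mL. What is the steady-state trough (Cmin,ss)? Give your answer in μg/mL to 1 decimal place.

Over one 89-h interval, 89/28 ≈ 3.1786 half-lives elapse, leaving f ≈ 0.1104 of each dose.
At steady state, accumulation factor R = 1/(1 − e^(−kτ)) ≈ 1.1241.
Single-dose peak C₀ = D/Vd = 1991/53 ≈ 37.566 μg/mL.
Cmax,ss = C₀/(1 − f) ≈ 37.566/0.8896 ≈ 42.228 μg/mL.
Steady-state trough Cmin,ss = Cmax,ss·f ≈ 42.228 × 0.1104 ≈ 4.662 μg/mL.
Trough 4.7 μg/mL vs MEC 1 μg/mL: adequate.

4.7 μg/mL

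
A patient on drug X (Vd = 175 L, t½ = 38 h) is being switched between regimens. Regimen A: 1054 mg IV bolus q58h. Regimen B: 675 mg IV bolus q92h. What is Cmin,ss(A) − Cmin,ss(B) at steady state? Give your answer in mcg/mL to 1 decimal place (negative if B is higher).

2.3 mcg/mL

Regimen A: f = (1/2)^(58/38) ≈ 0.3472; Cmin,ss = (1054/175)·f/(1−f) ≈ 3.203 mcg/mL.
Regimen B: f = (1/2)^(92/38) ≈ 0.1867; Cmin,ss = (675/175)·f/(1−f) ≈ 0.885 mcg/mL.
Difference ≈ 3.203 − 0.885 ≈ 2.318 mcg/mL.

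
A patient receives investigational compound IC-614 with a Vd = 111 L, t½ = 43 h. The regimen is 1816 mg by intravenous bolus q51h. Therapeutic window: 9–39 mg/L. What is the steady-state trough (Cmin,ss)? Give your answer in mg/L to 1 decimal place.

12.8 mg/L

Over one 51-h interval, 51/43 ≈ 1.186 half-lives elapse, leaving f ≈ 0.4395 of each dose.
Each bolus raises the concentration by D/Vd = 1816/111 ≈ 16.360 mg/L.
Steady-state trough Cmin,ss = C₀·f/(1−f) ≈ 16.360 × 0.4395/0.5605 ≈ 12.828 mg/L.
Trough 12.8 mg/L vs MEC 9 mg/L: adequate.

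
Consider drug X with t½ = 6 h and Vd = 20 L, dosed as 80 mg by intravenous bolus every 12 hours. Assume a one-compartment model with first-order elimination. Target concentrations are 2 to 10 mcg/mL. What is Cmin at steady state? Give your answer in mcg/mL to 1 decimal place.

τ = 12 h = 2 half-lives, so f = (1/2)^2 = 0.25.
At steady state, R = 1/(1 − 0.25) = 4/3.
Single-dose peak C₀ = D/Vd = 80/20 = 4 mcg/mL.
Steady-state peak Cmax,ss = C₀·R = 4 × 4/3 ≈ 5.333 mcg/mL.
Steady-state trough Cmin,ss = Cmax,ss·f ≈ 5.333 × 0.25 ≈ 1.333 mcg/mL.
Trough 1.3 mcg/mL vs MEC 2 mcg/mL: subtherapeutic.

1.3 mcg/mL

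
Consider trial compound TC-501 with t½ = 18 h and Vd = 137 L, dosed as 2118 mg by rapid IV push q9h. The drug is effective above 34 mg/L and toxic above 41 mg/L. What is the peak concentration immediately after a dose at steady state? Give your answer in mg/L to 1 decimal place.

τ/t½ = 9/18 ≈ 0.5, so fraction remaining f = (1/2)^(9/18) ≈ 0.7071.
At steady state, accumulation factor R = 1/(1 − e^(−kτ)) ≈ 3.4141.
Single-dose peak C₀ = D/Vd = 2118/137 ≈ 15.460 mg/L.
Steady-state peak Cmax,ss = C₀·R ≈ 15.460 × 3.4141 ≈ 52.782 mg/L.
Peak 52.8 mg/L vs MTC 41 mg/L: exceeds toxic threshold.

52.8 mg/L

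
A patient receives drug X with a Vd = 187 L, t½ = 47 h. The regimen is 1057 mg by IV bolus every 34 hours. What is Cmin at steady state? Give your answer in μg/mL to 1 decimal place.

8.7 μg/mL

Over one 34-h interval, 34/47 ≈ 0.7234 half-lives elapse, leaving f ≈ 0.6057 of each dose.
Single-dose peak C₀ = D/Vd = 1057/187 ≈ 5.652 μg/mL.
Steady-state trough Cmin,ss = C₀·f/(1−f) ≈ 5.652 × 0.6057/0.3943 ≈ 8.682 μg/mL.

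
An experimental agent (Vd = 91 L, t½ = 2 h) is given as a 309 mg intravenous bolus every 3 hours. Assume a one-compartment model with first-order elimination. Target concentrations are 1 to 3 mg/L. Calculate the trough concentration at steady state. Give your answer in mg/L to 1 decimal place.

k = ln2/t½ = ln2/2 ≈ 0.346574 h⁻¹; fraction remaining f = e^(−kτ) = e^(−0.346574×3) ≈ 0.3536.
At steady state, accumulation factor R = 1/(1 − e^(−kτ)) ≈ 1.5470.
Each bolus raises the concentration by D/Vd = 309/91 ≈ 3.396 mg/L.
Steady-state peak Cmax,ss = C₀·R ≈ 3.396 × 1.5470 ≈ 5.254 mg/L.
Steady-state trough Cmin,ss = Cmax,ss·f ≈ 5.254 × 0.3536 ≈ 1.858 mg/L.
Trough 1.9 mg/L vs MEC 1 mg/L: adequate.

1.9 mg/L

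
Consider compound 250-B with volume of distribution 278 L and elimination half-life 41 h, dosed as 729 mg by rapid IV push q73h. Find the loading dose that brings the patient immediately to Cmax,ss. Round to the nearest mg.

f = (1/2)^(73/41) ≈ 0.291085; accumulation ratio R = 1/(1−f) ≈ 1.41061.
Loading dose to hit Cmax,ss on first dose: D_load = D_maint·R ≈ 729 × 1.41061 ≈ 1028.33 mg.

1028 mg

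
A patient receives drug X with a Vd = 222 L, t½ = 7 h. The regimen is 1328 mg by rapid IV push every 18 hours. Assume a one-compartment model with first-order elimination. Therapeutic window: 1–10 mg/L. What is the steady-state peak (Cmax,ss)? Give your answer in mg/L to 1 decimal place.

τ/t½ = 18/7 ≈ 2.5714, so fraction remaining f = (1/2)^(18/7) ≈ 0.1682.
At steady state, accumulation factor R = 1/(1 − e^(−kτ)) ≈ 1.2022.
Single-dose peak C₀ = D/Vd = 1328/222 ≈ 5.982 mg/L.
Steady-state peak Cmax,ss = C₀·R ≈ 5.982 × 1.2022 ≈ 7.192 mg/L.
Peak 7.2 mg/L vs MTC 10 mg/L: below toxic threshold.

7.2 mg/L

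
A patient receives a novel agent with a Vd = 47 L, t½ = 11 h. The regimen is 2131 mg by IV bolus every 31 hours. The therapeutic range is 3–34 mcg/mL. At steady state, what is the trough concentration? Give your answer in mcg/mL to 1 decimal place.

k = ln2/t½ = ln2/11 ≈ 0.063013 h⁻¹; fraction remaining f = e^(−kτ) = e^(−0.063013×31) ≈ 0.1418.
Accumulation ratio R = 1/(1 − f) ≈ 1/0.8582 ≈ 1.1652.
Single-dose peak C₀ = D/Vd = 2131/47 ≈ 45.340 mcg/mL.
Cmax,ss = C₀/(1 − f) ≈ 45.340/0.8582 ≈ 52.832 mcg/mL.
Steady-state trough Cmin,ss = Cmax,ss·f ≈ 52.832 × 0.1418 ≈ 7.492 mcg/mL.
Trough 7.5 mcg/mL vs MEC 3 mcg/mL: adequate.

7.5 mcg/mL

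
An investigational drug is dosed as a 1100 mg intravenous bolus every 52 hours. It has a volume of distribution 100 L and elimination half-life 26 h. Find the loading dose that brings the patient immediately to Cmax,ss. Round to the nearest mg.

1467 mg

f = (1/2)^(52/26) ≈ 0.250000; accumulation ratio R = 1/(1−f) ≈ 1.33333.
Loading dose to hit Cmax,ss on first dose: D_load = D_maint·R ≈ 1100 × 1.33333 ≈ 1466.66 mg.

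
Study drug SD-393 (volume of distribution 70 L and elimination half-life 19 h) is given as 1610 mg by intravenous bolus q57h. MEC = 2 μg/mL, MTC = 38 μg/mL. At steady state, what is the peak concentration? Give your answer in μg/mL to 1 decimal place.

26.3 μg/mL

τ = 57 h = 3 half-lives, so f = (1/2)^3 = 0.125.
Accumulation ratio R = 1/(1 − f) = 1/0.875 = 8/7.
Single-dose peak C₀ = D/Vd = 1610/70 = 23 μg/mL.
Steady-state peak Cmax,ss = C₀·R = 23 × 8/7 ≈ 26.286 μg/mL.
Peak 26.3 μg/mL vs MTC 38 μg/mL: below toxic threshold.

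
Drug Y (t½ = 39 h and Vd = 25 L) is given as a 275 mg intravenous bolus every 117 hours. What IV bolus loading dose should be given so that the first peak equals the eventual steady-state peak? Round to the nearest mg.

314 mg

f = (1/2)^(117/39) ≈ 0.125000; accumulation ratio R = 1/(1−f) ≈ 1.14286.
Loading dose to hit Cmax,ss on first dose: D_load = D_maint·R ≈ 275 × 1.14286 ≈ 314.29 mg.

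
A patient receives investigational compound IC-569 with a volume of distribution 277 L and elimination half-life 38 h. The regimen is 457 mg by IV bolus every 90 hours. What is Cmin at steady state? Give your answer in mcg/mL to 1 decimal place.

0.4 mcg/mL

k = ln2/t½ = ln2/38 ≈ 0.018241 h⁻¹; fraction remaining f = e^(−kτ) = e^(−0.018241×90) ≈ 0.1937.
Each bolus raises the concentration by D/Vd = 457/277 ≈ 1.650 mcg/mL.
Steady-state trough Cmin,ss = C₀·f/(1−f) ≈ 1.650 × 0.1937/0.8063 ≈ 0.396 mcg/mL.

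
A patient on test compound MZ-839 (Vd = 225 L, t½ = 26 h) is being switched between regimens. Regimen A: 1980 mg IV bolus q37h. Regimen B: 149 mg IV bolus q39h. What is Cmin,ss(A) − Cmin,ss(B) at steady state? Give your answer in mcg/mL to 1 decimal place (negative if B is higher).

4.9 mcg/mL

Regimen A: f = (1/2)^(37/26) ≈ 0.3729; Cmin,ss = (1980/225)·f/(1−f) ≈ 5.233 mcg/mL.
Regimen B: f = (1/2)^(39/26) ≈ 0.3536; Cmin,ss = (149/225)·f/(1−f) ≈ 0.362 mcg/mL.
Difference ≈ 5.233 − 0.362 ≈ 4.871 mcg/mL.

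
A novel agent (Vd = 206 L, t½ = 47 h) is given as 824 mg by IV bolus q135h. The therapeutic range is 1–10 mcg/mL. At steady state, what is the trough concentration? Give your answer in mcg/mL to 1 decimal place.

0.6 mcg/mL

Over one 135-h interval, 135/47 ≈ 2.8723 half-lives elapse, leaving f ≈ 0.1366 of each dose.
Single-dose peak C₀ = D/Vd = 824/206 ≈ 4.000 mcg/mL.
Steady-state trough Cmin,ss = C₀·f/(1−f) ≈ 4.000 × 0.1366/0.8634 ≈ 0.633 mcg/mL.
Trough 0.6 mcg/mL vs MEC 1 mcg/mL: subtherapeutic.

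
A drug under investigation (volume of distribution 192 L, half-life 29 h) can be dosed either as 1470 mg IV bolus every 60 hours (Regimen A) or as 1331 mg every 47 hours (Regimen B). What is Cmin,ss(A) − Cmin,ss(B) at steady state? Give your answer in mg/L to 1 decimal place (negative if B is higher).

-0.9 mg/L

Regimen A: f = (1/2)^(60/29) ≈ 0.2383; Cmin,ss = (1470/192)·f/(1−f) ≈ 2.395 mg/L.
Regimen B: f = (1/2)^(47/29) ≈ 0.3252; Cmin,ss = (1331/192)·f/(1−f) ≈ 3.341 mg/L.
Difference ≈ 2.395 − 3.341 ≈ -0.946 mg/L.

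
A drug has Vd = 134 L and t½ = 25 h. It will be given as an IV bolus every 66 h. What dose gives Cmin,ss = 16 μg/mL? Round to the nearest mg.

11220 mg

τ/t½ = 66/25 ≈ 2.64, so f = (1/2)^(66/25) ≈ 0.160428.
Cmin,ss = (D/Vd)·f/(1−f), so D = Cmin,ss·Vd·(1−f)/f.
D = 16 × 134 × (1−f)/f ≈ 16 × 134 × 5.23333 ≈ 11220.26 mg.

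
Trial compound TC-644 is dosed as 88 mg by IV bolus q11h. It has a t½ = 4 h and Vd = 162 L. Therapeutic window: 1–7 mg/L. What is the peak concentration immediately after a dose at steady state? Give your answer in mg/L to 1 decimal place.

0.6 mg/L

k = ln2/t½ = ln2/4 ≈ 0.173287 h⁻¹; fraction remaining f = e^(−kτ) = e^(−0.173287×11) ≈ 0.1487.
At steady state, accumulation factor R = 1/(1 − e^(−kτ)) ≈ 1.1747.
Single-dose peak C₀ = D/Vd = 88/162 ≈ 0.543 mg/L.
Steady-state peak Cmax,ss = C₀·R ≈ 0.543 × 1.1747 ≈ 0.638 mg/L.
Peak 0.6 mg/L vs MTC 7 mg/L: below toxic threshold.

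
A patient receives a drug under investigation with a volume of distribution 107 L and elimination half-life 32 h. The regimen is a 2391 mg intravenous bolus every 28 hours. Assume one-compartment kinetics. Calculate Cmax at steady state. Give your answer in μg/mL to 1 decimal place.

k = ln2/t½ = ln2/32 ≈ 0.021661 h⁻¹; fraction remaining f = e^(−kτ) = e^(−0.021661×28) ≈ 0.5453.
At steady state, accumulation factor R = 1/(1 − e^(−kτ)) ≈ 2.1993.
Single-dose peak C₀ = D/Vd = 2391/107 ≈ 22.346 μg/mL.
Steady-state peak Cmax,ss = C₀·R ≈ 22.346 × 2.1993 ≈ 49.146 μg/mL.

49.1 μg/mL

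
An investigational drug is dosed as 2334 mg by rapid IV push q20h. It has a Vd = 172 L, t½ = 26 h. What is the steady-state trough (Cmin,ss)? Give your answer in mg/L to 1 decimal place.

19.3 mg/L

k = ln2/t½ = ln2/26 ≈ 0.026660 h⁻¹; fraction remaining f = e^(−kτ) = e^(−0.026660×20) ≈ 0.5867.
Each bolus raises the concentration by D/Vd = 2334/172 ≈ 13.570 mg/L.
Steady-state trough Cmin,ss = C₀·f/(1−f) ≈ 13.570 × 0.5867/0.4133 ≈ 19.263 mg/L.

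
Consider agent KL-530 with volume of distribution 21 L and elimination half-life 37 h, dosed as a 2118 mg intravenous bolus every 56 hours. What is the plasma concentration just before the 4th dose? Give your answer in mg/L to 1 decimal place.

52.0 mg/L

f = (1/2)^(τ/t½) = (1/2)^(56/37) ≈ 0.3503.
C₀ = D/Vd = 2118/21 ≈ 100.857 mg/L.
Before the 4th dose, 3 doses have been given. Superposition: Cmin = C₀·(f + f² + … + f^3).
≈ 100.857 × (0.3503 + 0.1227 + 0.0430) ≈ 100.857 × 0.5160 ≈ 52.042 mg/L.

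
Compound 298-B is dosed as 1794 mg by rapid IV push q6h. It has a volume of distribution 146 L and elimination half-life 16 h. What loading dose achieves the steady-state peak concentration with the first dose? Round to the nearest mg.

f = (1/2)^(6/16) ≈ 0.771105; accumulation ratio R = 1/(1−f) ≈ 4.36882.
Loading dose to hit Cmax,ss on first dose: D_load = D_maint·R ≈ 1794 × 4.36882 ≈ 7837.66 mg.

7838 mg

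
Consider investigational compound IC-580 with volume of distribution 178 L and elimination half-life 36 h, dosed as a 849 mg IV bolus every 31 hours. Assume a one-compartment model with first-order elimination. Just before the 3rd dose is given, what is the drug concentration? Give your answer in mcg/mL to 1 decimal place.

f = (1/2)^(τ/t½) = (1/2)^(31/36) ≈ 0.5505.
C₀ = D/Vd = 849/178 ≈ 4.770 mcg/mL.
Before the 3rd dose, 2 doses have been given. Superposition: Cmin = C₀·(f + f²).
≈ 4.770 × (0.5505 + 0.3031) ≈ 4.770 × 0.8536 ≈ 4.072 mcg/mL.

4.1 mcg/mL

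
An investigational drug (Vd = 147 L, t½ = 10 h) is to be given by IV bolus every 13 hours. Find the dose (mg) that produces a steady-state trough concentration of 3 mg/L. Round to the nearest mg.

645 mg

τ/t½ = 13/10 ≈ 1.3, so f = (1/2)^(13/10) ≈ 0.406126.
Cmin,ss = (D/Vd)·f/(1−f), so D = Cmin,ss·Vd·(1−f)/f.
D = 3 × 147 × (1−f)/f ≈ 3 × 147 × 1.46229 ≈ 644.87 mg.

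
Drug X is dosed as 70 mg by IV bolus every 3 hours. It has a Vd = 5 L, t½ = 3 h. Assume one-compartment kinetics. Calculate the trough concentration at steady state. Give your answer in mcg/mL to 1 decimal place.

14.0 mcg/mL

The dosing interval is 1 half-life, so f = 2^(−1) = 0.5.
Accumulation ratio R = 1/(1 − f) = 1/0.5 = 2/1.
Single-dose peak C₀ = D/Vd = 70/5 = 14 mcg/mL.
Steady-state peak Cmax,ss = C₀·R = 14 × 2/1 ≈ 28.000 mcg/mL.
Steady-state trough Cmin,ss = Cmax,ss·f ≈ 28.000 × 0.5 ≈ 14.000 mcg/mL.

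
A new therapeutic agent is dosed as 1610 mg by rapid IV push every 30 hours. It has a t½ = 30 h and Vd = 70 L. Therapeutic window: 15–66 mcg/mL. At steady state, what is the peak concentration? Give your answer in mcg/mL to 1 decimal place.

46.0 mcg/mL

The dosing interval is 1 half-life, so f = 2^(−1) = 0.5.
At steady state, R = 1/(1 − 0.5) = 2/1.
Single-dose peak C₀ = D/Vd = 1610/70 = 23 mcg/mL.
Steady-state peak Cmax,ss = C₀·R = 23 × 2/1 ≈ 46.000 mcg/mL.
Peak 46.0 mcg/mL vs MTC 66 mcg/mL: below toxic threshold.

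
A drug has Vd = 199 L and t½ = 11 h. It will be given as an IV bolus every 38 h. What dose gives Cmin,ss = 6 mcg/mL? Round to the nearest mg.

τ/t½ = 38/11 ≈ 3.4545, so f = (1/2)^(38/11) ≈ 0.091218.
Cmin,ss = (D/Vd)·f/(1−f), so D = Cmin,ss·Vd·(1−f)/f.
D = 6 × 199 × (1−f)/f ≈ 6 × 199 × 9.96275 ≈ 11895.52 mg.

11896 mg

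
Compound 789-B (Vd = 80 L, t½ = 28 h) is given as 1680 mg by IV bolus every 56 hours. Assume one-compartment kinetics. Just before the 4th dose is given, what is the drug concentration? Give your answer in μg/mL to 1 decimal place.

f = (1/2)^(τ/t½) = (1/2)^(56/28) ≈ 0.2500.
C₀ = D/Vd = 1680/80 ≈ 21.000 μg/mL.
Before the 4th dose, 3 doses have been given. Superposition: Cmin = C₀·(f + f² + … + f^3).
≈ 21.000 × (0.2500 + 0.0625 + 0.0156) ≈ 21.000 × 0.3281 ≈ 6.890 μg/mL.

6.9 μg/mL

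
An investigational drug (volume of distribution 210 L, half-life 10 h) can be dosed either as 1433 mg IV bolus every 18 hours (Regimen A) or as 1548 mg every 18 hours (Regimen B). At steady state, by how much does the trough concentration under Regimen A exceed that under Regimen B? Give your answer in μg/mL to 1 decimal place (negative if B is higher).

-0.2 μg/mL

Regimen A: f = (1/2)^(18/10) ≈ 0.2872; Cmin,ss = (1433/210)·f/(1−f) ≈ 2.749 μg/mL.
Regimen B: f = (1/2)^(18/10) ≈ 0.2872; Cmin,ss = (1548/210)·f/(1−f) ≈ 2.970 μg/mL.
Difference ≈ 2.749 − 2.970 ≈ -0.221 μg/mL.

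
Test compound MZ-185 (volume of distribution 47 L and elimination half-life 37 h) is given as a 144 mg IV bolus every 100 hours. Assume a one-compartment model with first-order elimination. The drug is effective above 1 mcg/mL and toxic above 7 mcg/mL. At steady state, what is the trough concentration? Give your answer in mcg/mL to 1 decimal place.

0.6 mcg/mL

τ/t½ = 100/37 ≈ 2.7027, so fraction remaining f = (1/2)^(100/37) ≈ 0.1536.
Single-dose peak C₀ = D/Vd = 144/47 ≈ 3.064 mcg/mL.
Steady-state trough Cmin,ss = C₀·f/(1−f) ≈ 3.064 × 0.1536/0.8464 ≈ 0.556 mcg/mL.
Trough 0.6 mcg/mL vs MEC 1 mcg/mL: subtherapeutic.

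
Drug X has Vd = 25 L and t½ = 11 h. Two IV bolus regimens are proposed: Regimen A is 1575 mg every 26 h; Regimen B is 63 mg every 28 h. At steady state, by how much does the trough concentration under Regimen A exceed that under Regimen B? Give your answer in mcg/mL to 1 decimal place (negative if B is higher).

Regimen A: f = (1/2)^(26/11) ≈ 0.1943; Cmin,ss = (1575/25)·f/(1−f) ≈ 15.193 mcg/mL.
Regimen B: f = (1/2)^(28/11) ≈ 0.1713; Cmin,ss = (63/25)·f/(1−f) ≈ 0.521 mcg/mL.
Difference ≈ 15.193 − 0.521 ≈ 14.672 mcg/mL.

14.7 mcg/mL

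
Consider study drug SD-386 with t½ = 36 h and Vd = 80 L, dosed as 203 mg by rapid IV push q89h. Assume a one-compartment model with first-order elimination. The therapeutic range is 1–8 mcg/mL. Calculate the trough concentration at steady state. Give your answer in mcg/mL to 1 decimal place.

k = ln2/t½ = ln2/36 ≈ 0.019254 h⁻¹; fraction remaining f = e^(−kτ) = e^(−0.019254×89) ≈ 0.1802.
Single-dose peak C₀ = D/Vd = 203/80 ≈ 2.538 mcg/mL.
Steady-state trough Cmin,ss = C₀·f/(1−f) ≈ 2.538 × 0.1802/0.8198 ≈ 0.558 mcg/mL.
Trough 0.6 mcg/mL vs MEC 1 mcg/mL: subtherapeutic.

0.6 mcg/mL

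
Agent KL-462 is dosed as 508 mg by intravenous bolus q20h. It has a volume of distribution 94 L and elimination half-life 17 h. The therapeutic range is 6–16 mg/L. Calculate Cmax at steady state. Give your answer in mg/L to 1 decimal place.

Over one 20-h interval, 20/17 ≈ 1.1765 half-lives elapse, leaving f ≈ 0.4424 of each dose.
At steady state, accumulation factor R = 1/(1 − e^(−kτ)) ≈ 1.7934.
Single-dose peak C₀ = D/Vd = 508/94 ≈ 5.404 mg/L.
Steady-state peak Cmax,ss = C₀·R ≈ 5.404 × 1.7934 ≈ 9.692 mg/L.
Peak 9.7 mg/L vs MTC 16 mg/L: below toxic threshold.

9.7 mg/L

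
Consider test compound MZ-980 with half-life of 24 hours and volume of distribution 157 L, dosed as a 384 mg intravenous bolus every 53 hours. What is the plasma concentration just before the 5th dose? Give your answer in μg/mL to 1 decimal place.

0.7 μg/mL

f = (1/2)^(τ/t½) = (1/2)^(53/24) ≈ 0.2164.
C₀ = D/Vd = 384/157 ≈ 2.446 μg/mL.
Before the 5th dose, 4 doses have been given. Superposition: Cmin = C₀·(f + f² + … + f^4).
≈ 2.446 × (0.2164 + 0.0468 + 0.0101 + 0.0022) ≈ 2.446 × 0.2755 ≈ 0.674 μg/mL.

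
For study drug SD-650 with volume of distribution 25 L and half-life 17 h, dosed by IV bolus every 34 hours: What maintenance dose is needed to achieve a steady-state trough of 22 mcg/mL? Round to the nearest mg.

τ/t½ = 34/17 ≈ 2, so f = (1/2)^(34/17) ≈ 0.250000.
Cmin,ss = (D/Vd)·f/(1−f), so D = Cmin,ss·Vd·(1−f)/f.
D = 22 × 25 × (1−f)/f ≈ 22 × 25 × 3.00000 ≈ 1650.00 mg.

1650 mg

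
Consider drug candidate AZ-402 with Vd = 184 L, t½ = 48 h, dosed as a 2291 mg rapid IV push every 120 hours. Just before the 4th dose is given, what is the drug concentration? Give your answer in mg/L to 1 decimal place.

2.7 mg/L

f = (1/2)^(τ/t½) = (1/2)^(120/48) ≈ 0.1768.
C₀ = D/Vd = 2291/184 ≈ 12.451 mg/L.
Before the 4th dose, 3 doses have been given. Superposition: Cmin = C₀·(f + f² + … + f^3).
≈ 12.451 × (0.1768 + 0.0313 + 0.0055) ≈ 12.451 × 0.2136 ≈ 2.660 mg/L.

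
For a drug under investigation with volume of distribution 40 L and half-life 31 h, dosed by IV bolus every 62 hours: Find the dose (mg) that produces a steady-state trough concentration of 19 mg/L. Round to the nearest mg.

τ/t½ = 62/31 ≈ 2, so f = (1/2)^(62/31) ≈ 0.250000.
Cmin,ss = (D/Vd)·f/(1−f), so D = Cmin,ss·Vd·(1−f)/f.
D = 19 × 40 × (1−f)/f ≈ 19 × 40 × 3.00000 ≈ 2280.00 mg.

2280 mg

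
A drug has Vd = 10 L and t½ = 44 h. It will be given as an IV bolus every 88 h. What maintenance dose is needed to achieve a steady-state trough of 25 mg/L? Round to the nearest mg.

τ/t½ = 88/44 ≈ 2, so f = (1/2)^(88/44) ≈ 0.250000.
Cmin,ss = (D/Vd)·f/(1−f), so D = Cmin,ss·Vd·(1−f)/f.
D = 25 × 10 × (1−f)/f ≈ 25 × 10 × 3.00000 ≈ 750.00 mg.

750 mg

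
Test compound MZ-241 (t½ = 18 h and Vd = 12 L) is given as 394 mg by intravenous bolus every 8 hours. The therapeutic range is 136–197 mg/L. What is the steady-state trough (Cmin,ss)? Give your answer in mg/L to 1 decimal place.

91.0 mg/L

τ/t½ = 8/18 ≈ 0.44444, so fraction remaining f = (1/2)^(8/18) ≈ 0.7349.
Accumulation ratio R = 1/(1 − f) ≈ 1/0.2651 ≈ 3.7722.
Each bolus raises the concentration by D/Vd = 394/12 ≈ 32.833 mg/L.
Cmax,ss = C₀/(1 − f) ≈ 32.833/0.2651 ≈ 123.851 mg/L.
One interval later, Cmin,ss = Cmax,ss·e^(−kτ) ≈ 123.851 × 0.7349 ≈ 91.018 mg/L.
Trough 91.0 mg/L vs MEC 136 mg/L: subtherapeutic.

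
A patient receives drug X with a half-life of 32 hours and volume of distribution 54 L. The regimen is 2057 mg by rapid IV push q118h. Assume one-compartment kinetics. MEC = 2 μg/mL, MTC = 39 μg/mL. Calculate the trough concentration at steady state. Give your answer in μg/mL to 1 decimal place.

3.2 μg/mL

Over one 118-h interval, 118/32 ≈ 3.6875 half-lives elapse, leaving f ≈ 0.0776 of each dose.
Accumulation ratio R = 1/(1 − f) ≈ 1/0.9224 ≈ 1.0841.
Each bolus raises the concentration by D/Vd = 2057/54 ≈ 38.093 μg/mL.
Steady-state peak Cmax,ss = C₀·R ≈ 38.093 × 1.0841 ≈ 41.297 μg/mL.
One interval later, Cmin,ss = Cmax,ss·e^(−kτ) ≈ 41.297 × 0.0776 ≈ 3.205 μg/mL.
Trough 3.2 μg/mL vs MEC 2 μg/mL: adequate.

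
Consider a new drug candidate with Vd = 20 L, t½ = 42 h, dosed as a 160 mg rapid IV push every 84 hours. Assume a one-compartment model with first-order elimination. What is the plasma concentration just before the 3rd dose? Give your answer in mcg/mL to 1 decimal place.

2.5 mcg/mL

f = (1/2)^(τ/t½) = (1/2)^(84/42) ≈ 0.2500.
C₀ = D/Vd = 160/20 ≈ 8.000 mcg/mL.
Before the 3rd dose, 2 doses have been given. Superposition: Cmin = C₀·(f + f²).
≈ 8.000 × (0.2500 + 0.0625) ≈ 8.000 × 0.3125 ≈ 2.500 mcg/mL.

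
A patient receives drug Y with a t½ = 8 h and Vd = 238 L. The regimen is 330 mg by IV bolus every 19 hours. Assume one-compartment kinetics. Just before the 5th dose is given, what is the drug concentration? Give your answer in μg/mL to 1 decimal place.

f = (1/2)^(τ/t½) = (1/2)^(19/8) ≈ 0.1928.
C₀ = D/Vd = 330/238 ≈ 1.387 μg/mL.
Before the 5th dose, 4 doses have been given. Superposition: Cmin = C₀·(f + f² + … + f^4).
≈ 1.387 × (0.1928 + 0.0372 + 0.0072 + 0.0014) ≈ 1.387 × 0.2386 ≈ 0.331 μg/mL.

0.3 μg/mL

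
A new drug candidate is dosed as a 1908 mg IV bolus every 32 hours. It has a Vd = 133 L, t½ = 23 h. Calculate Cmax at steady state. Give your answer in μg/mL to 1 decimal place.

23.2 μg/mL

k = ln2/t½ = ln2/23 ≈ 0.030137 h⁻¹; fraction remaining f = e^(−kτ) = e^(−0.030137×32) ≈ 0.3812.
Accumulation ratio R = 1/(1 − f) ≈ 1/0.6188 ≈ 1.6160.
Each bolus raises the concentration by D/Vd = 1908/133 ≈ 14.346 μg/mL.
Cmax,ss = C₀/(1 − f) ≈ 14.346/0.6188 ≈ 23.184 μg/mL.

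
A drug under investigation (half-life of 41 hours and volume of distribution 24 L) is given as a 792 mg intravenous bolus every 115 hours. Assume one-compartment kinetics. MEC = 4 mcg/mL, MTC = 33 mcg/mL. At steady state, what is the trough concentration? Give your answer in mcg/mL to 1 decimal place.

k = ln2/t½ = ln2/41 ≈ 0.016906 h⁻¹; fraction remaining f = e^(−kτ) = e^(−0.016906×115) ≈ 0.1431.
Single-dose peak C₀ = D/Vd = 792/24 ≈ 33.000 mcg/mL.
Steady-state trough Cmin,ss = C₀·f/(1−f) ≈ 33.000 × 0.1431/0.8569 ≈ 5.511 mcg/mL.
Trough 5.5 mcg/mL vs MEC 4 mcg/mL: adequate.

5.5 mcg/mL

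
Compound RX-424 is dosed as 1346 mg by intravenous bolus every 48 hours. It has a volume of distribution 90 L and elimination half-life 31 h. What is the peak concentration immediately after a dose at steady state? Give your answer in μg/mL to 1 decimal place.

k = ln2/t½ = ln2/31 ≈ 0.022360 h⁻¹; fraction remaining f = e^(−kτ) = e^(−0.022360×48) ≈ 0.3419.
At steady state, accumulation factor R = 1/(1 − e^(−kτ)) ≈ 1.5195.
Each bolus raises the concentration by D/Vd = 1346/90 ≈ 14.956 μg/mL.
Steady-state peak Cmax,ss = C₀·R ≈ 14.956 × 1.5195 ≈ 22.726 μg/mL.

22.7 μg/mL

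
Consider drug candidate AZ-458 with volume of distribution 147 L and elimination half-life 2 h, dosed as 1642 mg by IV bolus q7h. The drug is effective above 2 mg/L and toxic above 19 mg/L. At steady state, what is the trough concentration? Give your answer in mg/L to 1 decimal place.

Over one 7-h interval, 7/2 ≈ 3.5 half-lives elapse, leaving f ≈ 0.0884 of each dose.
Single-dose peak C₀ = D/Vd = 1642/147 ≈ 11.170 mg/L.
Steady-state trough Cmin,ss = C₀·f/(1−f) ≈ 11.170 × 0.0884/0.9116 ≈ 1.083 mg/L.
Trough 1.1 mg/L vs MEC 2 mg/L: subtherapeutic.

1.1 mg/L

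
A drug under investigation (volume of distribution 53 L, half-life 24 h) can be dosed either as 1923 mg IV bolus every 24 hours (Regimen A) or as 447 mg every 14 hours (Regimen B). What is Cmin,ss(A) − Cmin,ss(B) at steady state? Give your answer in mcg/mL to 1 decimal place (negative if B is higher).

Regimen A: f = (1/2)^(24/24) ≈ 0.5000; Cmin,ss = (1923/53)·f/(1−f) ≈ 36.283 mcg/mL.
Regimen B: f = (1/2)^(14/24) ≈ 0.6674; Cmin,ss = (447/53)·f/(1−f) ≈ 16.924 mcg/mL.
Difference ≈ 36.283 − 16.924 ≈ 19.359 mcg/mL.

19.4 mcg/mL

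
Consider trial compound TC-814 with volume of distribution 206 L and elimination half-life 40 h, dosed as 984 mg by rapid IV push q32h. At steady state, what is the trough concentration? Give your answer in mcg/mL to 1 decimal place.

6.4 mcg/mL

Over one 32-h interval, 32/40 ≈ 0.8 half-lives elapse, leaving f ≈ 0.5743 of each dose.
Single-dose peak C₀ = D/Vd = 984/206 ≈ 4.777 mcg/mL.
Steady-state trough Cmin,ss = C₀·f/(1−f) ≈ 4.777 × 0.5743/0.4257 ≈ 6.445 mcg/mL.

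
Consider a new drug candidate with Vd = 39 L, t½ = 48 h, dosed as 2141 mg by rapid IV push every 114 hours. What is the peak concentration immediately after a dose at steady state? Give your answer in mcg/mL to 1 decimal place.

68.0 mcg/mL

τ/t½ = 114/48 ≈ 2.375, so fraction remaining f = (1/2)^(114/48) ≈ 0.1928.
At steady state, accumulation factor R = 1/(1 − e^(−kτ)) ≈ 1.2389.
Each bolus raises the concentration by D/Vd = 2141/39 ≈ 54.897 mcg/mL.
Steady-state peak Cmax,ss = C₀·R ≈ 54.897 × 1.2389 ≈ 68.012 mcg/mL.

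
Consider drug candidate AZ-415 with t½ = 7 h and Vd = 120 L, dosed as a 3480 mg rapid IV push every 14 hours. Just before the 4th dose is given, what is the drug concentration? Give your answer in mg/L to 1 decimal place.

9.5 mg/L

f = (1/2)^(τ/t½) = (1/2)^(14/7) ≈ 0.2500.
C₀ = D/Vd = 3480/120 ≈ 29.000 mg/L.
Before the 4th dose, 3 doses have been given. Superposition: Cmin = C₀·(f + f² + … + f^3).
≈ 29.000 × (0.2500 + 0.0625 + 0.0156) ≈ 29.000 × 0.3281 ≈ 9.515 mg/L.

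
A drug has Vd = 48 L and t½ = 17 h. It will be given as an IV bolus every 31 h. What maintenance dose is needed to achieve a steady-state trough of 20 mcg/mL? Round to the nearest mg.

τ/t½ = 31/17 ≈ 1.8235, so f = (1/2)^(31/17) ≈ 0.282529.
Cmin,ss = (D/Vd)·f/(1−f), so D = Cmin,ss·Vd·(1−f)/f.
D = 20 × 48 × (1−f)/f ≈ 20 × 48 × 2.53946 ≈ 2437.88 mg.

2438 mg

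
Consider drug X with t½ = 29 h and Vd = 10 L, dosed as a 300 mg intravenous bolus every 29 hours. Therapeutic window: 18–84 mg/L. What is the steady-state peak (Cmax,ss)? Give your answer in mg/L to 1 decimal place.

60.0 mg/L

The dosing interval is 1 half-life, so f = 2^(−1) = 0.5.
Accumulation ratio R = 1/(1 − f) = 1/0.5 = 2/1.
Single-dose peak C₀ = D/Vd = 300/10 = 30 mg/L.
Steady-state peak Cmax,ss = C₀·R = 30 × 2/1 ≈ 60.000 mg/L.
Peak 60.0 mg/L vs MTC 84 mg/L: below toxic threshold.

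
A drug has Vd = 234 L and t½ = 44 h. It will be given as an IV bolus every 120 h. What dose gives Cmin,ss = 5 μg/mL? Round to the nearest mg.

τ/t½ = 120/44 ≈ 2.7273, so f = (1/2)^(120/44) ≈ 0.151011.
Cmin,ss = (D/Vd)·f/(1−f), so D = Cmin,ss·Vd·(1−f)/f.
D = 5 × 234 × (1−f)/f ≈ 5 × 234 × 5.62203 ≈ 6577.78 mg.

6578 mg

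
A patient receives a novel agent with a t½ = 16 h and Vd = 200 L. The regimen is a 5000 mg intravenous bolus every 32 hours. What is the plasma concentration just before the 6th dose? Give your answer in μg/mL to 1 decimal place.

8.3 μg/mL

f = (1/2)^(τ/t½) = (1/2)^(32/16) ≈ 0.2500.
C₀ = D/Vd = 5000/200 ≈ 25.000 μg/mL.
Before the 6th dose, 5 doses have been given. Superposition: Cmin = C₀·(f + f² + … + f^5).
≈ 25.000 × (0.2500 + 0.0625 + 0.0156 + 0.0039 + 0.0010) ≈ 25.000 × 0.3330 ≈ 8.325 μg/mL.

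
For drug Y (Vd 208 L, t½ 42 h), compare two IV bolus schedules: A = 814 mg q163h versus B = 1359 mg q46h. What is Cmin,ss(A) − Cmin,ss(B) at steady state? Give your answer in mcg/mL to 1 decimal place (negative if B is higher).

-5.5 mcg/mL

Regimen A: f = (1/2)^(163/42) ≈ 0.0679; Cmin,ss = (814/208)·f/(1−f) ≈ 0.285 mcg/mL.
Regimen B: f = (1/2)^(46/42) ≈ 0.4681; Cmin,ss = (1359/208)·f/(1−f) ≈ 5.750 mcg/mL.
Difference ≈ 0.285 − 5.750 ≈ -5.465 mcg/mL.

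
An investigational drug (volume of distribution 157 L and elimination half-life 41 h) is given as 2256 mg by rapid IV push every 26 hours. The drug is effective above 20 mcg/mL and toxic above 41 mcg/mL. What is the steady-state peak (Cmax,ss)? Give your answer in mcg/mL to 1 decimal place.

k = ln2/t½ = ln2/41 ≈ 0.016906 h⁻¹; fraction remaining f = e^(−kτ) = e^(−0.016906×26) ≈ 0.6443.
At steady state, accumulation factor R = 1/(1 − e^(−kτ)) ≈ 2.8114.
Single-dose peak C₀ = D/Vd = 2256/157 ≈ 14.369 mcg/mL.
Steady-state peak Cmax,ss = C₀·R ≈ 14.369 × 2.8114 ≈ 40.397 mcg/mL.
Peak 40.4 mcg/mL vs MTC 41 mcg/mL: below toxic threshold.

40.4 mcg/mL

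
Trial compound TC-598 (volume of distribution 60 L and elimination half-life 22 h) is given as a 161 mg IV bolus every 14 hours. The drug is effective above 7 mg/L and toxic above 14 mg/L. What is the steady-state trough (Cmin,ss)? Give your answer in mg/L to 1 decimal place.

Over one 14-h interval, 14/22 ≈ 0.63636 half-lives elapse, leaving f ≈ 0.6433 of each dose.
At steady state, accumulation factor R = 1/(1 − e^(−kτ)) ≈ 2.8035.
Each bolus raises the concentration by D/Vd = 161/60 ≈ 2.683 mg/L.
Cmax,ss = C₀/(1 − f) ≈ 2.683/0.3567 ≈ 7.522 mg/L.
Steady-state trough Cmin,ss = Cmax,ss·f ≈ 7.522 × 0.6433 ≈ 4.839 mg/L.
Trough 4.8 mg/L vs MEC 7 mg/L: subtherapeutic.

4.8 mg/L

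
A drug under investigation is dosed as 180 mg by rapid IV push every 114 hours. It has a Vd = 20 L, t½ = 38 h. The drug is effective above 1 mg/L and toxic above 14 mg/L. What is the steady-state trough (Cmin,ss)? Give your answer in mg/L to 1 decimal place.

The dosing interval is 3 half-lives, so f = 2^(−3) = 0.125.
At steady state, R = 1/(1 − 0.125) = 8/7.
Single-dose peak C₀ = D/Vd = 180/20 = 9 mg/L.
Steady-state peak Cmax,ss = C₀·R = 9 × 8/7 ≈ 10.286 mg/L.
Steady-state trough Cmin,ss = Cmax,ss·f ≈ 10.286 × 0.125 ≈ 1.286 mg/L.
Trough 1.3 mg/L vs MEC 1 mg/L: adequate.

1.3 mg/L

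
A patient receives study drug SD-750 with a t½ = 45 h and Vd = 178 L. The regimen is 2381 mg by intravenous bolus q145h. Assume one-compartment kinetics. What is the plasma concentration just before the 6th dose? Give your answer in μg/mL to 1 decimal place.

1.6 μg/mL

f = (1/2)^(τ/t½) = (1/2)^(145/45) ≈ 0.1072.
C₀ = D/Vd = 2381/178 ≈ 13.376 μg/mL.
Before the 6th dose, 5 doses have been given. Superposition: Cmin = C₀·(f + f² + … + f^5).
≈ 13.376 × (0.1072 + 0.0115 + 0.0012 + 0.0001 + 0.0000) ≈ 13.376 × 0.1200 ≈ 1.605 μg/mL.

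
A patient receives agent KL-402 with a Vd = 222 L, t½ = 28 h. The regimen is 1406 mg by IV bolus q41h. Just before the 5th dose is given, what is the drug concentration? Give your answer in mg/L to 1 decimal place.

3.5 mg/L

f = (1/2)^(τ/t½) = (1/2)^(41/28) ≈ 0.3624.
C₀ = D/Vd = 1406/222 ≈ 6.333 mg/L.
Before the 5th dose, 4 doses have been given. Superposition: Cmin = C₀·(f + f² + … + f^4).
≈ 6.333 × (0.3624 + 0.1313 + 0.0476 + 0.0172) ≈ 6.333 × 0.5585 ≈ 3.537 mg/L.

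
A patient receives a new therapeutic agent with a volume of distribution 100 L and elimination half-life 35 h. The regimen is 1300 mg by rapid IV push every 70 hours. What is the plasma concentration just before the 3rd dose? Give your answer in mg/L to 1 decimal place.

f = (1/2)^(τ/t½) = (1/2)^(70/35) ≈ 0.2500.
C₀ = D/Vd = 1300/100 ≈ 13.000 mg/L.
Before the 3rd dose, 2 doses have been given. Superposition: Cmin = C₀·(f + f²).
≈ 13.000 × (0.2500 + 0.0625) ≈ 13.000 × 0.3125 ≈ 4.062 mg/L.

4.1 mg/L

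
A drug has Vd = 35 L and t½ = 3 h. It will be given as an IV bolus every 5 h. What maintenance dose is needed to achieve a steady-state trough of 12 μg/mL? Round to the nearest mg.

913 mg

τ/t½ = 5/3 ≈ 1.6667, so f = (1/2)^(5/3) ≈ 0.314980.
Cmin,ss = (D/Vd)·f/(1−f), so D = Cmin,ss·Vd·(1−f)/f.
D = 12 × 35 × (1−f)/f ≈ 12 × 35 × 2.17480 ≈ 913.42 mg.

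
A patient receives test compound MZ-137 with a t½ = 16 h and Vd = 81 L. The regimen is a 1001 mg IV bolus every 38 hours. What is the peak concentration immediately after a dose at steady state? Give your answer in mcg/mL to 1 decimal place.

Over one 38-h interval, 38/16 ≈ 2.375 half-lives elapse, leaving f ≈ 0.1928 of each dose.
At steady state, accumulation factor R = 1/(1 − e^(−kτ)) ≈ 1.2389.
Single-dose peak C₀ = D/Vd = 1001/81 ≈ 12.358 mcg/mL.
Cmax,ss = C₀/(1 − f) ≈ 12.358/0.8072 ≈ 15.310 mcg/mL.

15.3 mcg/mL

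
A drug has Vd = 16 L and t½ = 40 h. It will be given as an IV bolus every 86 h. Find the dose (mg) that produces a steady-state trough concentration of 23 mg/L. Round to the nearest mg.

τ/t½ = 86/40 ≈ 2.15, so f = (1/2)^(86/40) ≈ 0.225313.
Cmin,ss = (D/Vd)·f/(1−f), so D = Cmin,ss·Vd·(1−f)/f.
D = 23 × 16 × (1−f)/f ≈ 23 × 16 × 3.43827 ≈ 1265.28 mg.

1265 mg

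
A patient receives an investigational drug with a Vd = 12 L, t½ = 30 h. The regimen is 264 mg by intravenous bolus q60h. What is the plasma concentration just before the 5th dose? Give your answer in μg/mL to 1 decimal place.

f = (1/2)^(τ/t½) = (1/2)^(60/30) ≈ 0.2500.
C₀ = D/Vd = 264/12 ≈ 22.000 μg/mL.
Before the 5th dose, 4 doses have been given. Superposition: Cmin = C₀·(f + f² + … + f^4).
≈ 22.000 × (0.2500 + 0.0625 + 0.0156 + 0.0039) ≈ 22.000 × 0.3320 ≈ 7.304 μg/mL.

7.3 μg/mL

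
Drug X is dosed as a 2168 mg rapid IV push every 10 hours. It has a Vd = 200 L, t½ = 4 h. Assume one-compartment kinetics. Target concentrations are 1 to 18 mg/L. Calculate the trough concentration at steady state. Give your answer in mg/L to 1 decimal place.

k = ln2/t½ = ln2/4 ≈ 0.173287 h⁻¹; fraction remaining f = e^(−kτ) = e^(−0.173287×10) ≈ 0.1768.
At steady state, accumulation factor R = 1/(1 − e^(−kτ)) ≈ 1.2148.
Each bolus raises the concentration by D/Vd = 2168/200 ≈ 10.840 mg/L.
Cmax,ss = C₀/(1 − f) ≈ 10.840/0.8232 ≈ 13.168 mg/L.
Steady-state trough Cmin,ss = Cmax,ss·f ≈ 13.168 × 0.1768 ≈ 2.328 mg/L.
Trough 2.3 mg/L vs MEC 1 mg/L: adequate.

2.3 mg/L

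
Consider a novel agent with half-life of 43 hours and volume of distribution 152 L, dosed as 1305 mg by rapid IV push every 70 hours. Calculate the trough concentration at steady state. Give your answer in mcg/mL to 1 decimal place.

τ/t½ = 70/43 ≈ 1.6279, so fraction remaining f = (1/2)^(70/43) ≈ 0.3236.
Accumulation ratio R = 1/(1 − f) ≈ 1/0.6764 ≈ 1.4784.
Single-dose peak C₀ = D/Vd = 1305/152 ≈ 8.586 mcg/mL.
Cmax,ss = C₀/(1 − f) ≈ 8.586/0.6764 ≈ 12.694 mcg/mL.
Steady-state trough Cmin,ss = Cmax,ss·f ≈ 12.694 × 0.3236 ≈ 4.108 mcg/mL.

4.1 mcg/mL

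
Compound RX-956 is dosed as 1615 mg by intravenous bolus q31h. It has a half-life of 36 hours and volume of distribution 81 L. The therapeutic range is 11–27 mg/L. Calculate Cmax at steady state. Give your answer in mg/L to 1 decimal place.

τ/t½ = 31/36 ≈ 0.86111, so fraction remaining f = (1/2)^(31/36) ≈ 0.5505.
Accumulation ratio R = 1/(1 − f) ≈ 1/0.4495 ≈ 2.2247.
Each bolus raises the concentration by D/Vd = 1615/81 ≈ 19.938 mg/L.
Steady-state peak Cmax,ss = C₀·R ≈ 19.938 × 2.2247 ≈ 44.356 mg/L.
Peak 44.4 mg/L vs MTC 27 mg/L: exceeds toxic threshold.

44.4 mg/L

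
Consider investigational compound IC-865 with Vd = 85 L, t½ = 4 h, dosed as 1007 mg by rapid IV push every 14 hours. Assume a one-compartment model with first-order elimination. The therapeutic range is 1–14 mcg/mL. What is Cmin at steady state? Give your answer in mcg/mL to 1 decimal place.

τ/t½ = 14/4 ≈ 3.5, so fraction remaining f = (1/2)^(14/4) ≈ 0.0884.
Each bolus raises the concentration by D/Vd = 1007/85 ≈ 11.847 mcg/mL.
Steady-state trough Cmin,ss = C₀·f/(1−f) ≈ 11.847 × 0.0884/0.9116 ≈ 1.149 mcg/mL.
Trough 1.1 mcg/mL vs MEC 1 mcg/mL: adequate.

1.1 mcg/mL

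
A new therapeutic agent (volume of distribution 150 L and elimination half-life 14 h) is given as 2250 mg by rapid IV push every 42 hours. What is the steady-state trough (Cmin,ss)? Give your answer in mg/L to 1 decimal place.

τ = 42 h = 3 half-lives, so f = (1/2)^3 = 0.125.
At steady state, R = 1/(1 − 0.125) = 8/7.
Single-dose peak C₀ = D/Vd = 2250/150 = 15 mg/L.
Steady-state peak Cmax,ss = C₀·R = 15 × 8/7 ≈ 17.143 mg/L.
Steady-state trough Cmin,ss = Cmax,ss·f ≈ 17.143 × 0.125 ≈ 2.143 mg/L.

2.1 mg/L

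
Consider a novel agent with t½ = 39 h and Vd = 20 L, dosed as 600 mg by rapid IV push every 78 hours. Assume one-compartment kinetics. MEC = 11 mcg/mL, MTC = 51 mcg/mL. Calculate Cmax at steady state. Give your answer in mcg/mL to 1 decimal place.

The dosing interval is 2 half-lives, so f = 2^(−2) = 0.25.
At steady state, R = 1/(1 − 0.25) = 4/3.
Single-dose peak C₀ = D/Vd = 600/20 = 30 mcg/mL.
Steady-state peak Cmax,ss = C₀·R = 30 × 4/3 ≈ 40.000 mcg/mL.
Peak 40.0 mcg/mL vs MTC 51 mcg/mL: below toxic threshold.

40.0 mcg/mL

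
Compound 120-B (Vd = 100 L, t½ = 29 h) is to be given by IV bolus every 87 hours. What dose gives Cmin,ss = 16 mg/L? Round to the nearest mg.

τ/t½ = 87/29 ≈ 3, so f = (1/2)^(87/29) ≈ 0.125000.
Cmin,ss = (D/Vd)·f/(1−f), so D = Cmin,ss·Vd·(1−f)/f.
D = 16 × 100 × (1−f)/f ≈ 16 × 100 × 7.00000 ≈ 11200.00 mg.

11200 mg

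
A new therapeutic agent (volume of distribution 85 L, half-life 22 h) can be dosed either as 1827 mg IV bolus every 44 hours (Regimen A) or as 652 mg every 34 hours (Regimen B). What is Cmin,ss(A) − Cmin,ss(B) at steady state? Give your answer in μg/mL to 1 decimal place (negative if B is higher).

3.2 μg/mL

Regimen A: f = (1/2)^(44/22) ≈ 0.2500; Cmin,ss = (1827/85)·f/(1−f) ≈ 7.165 μg/mL.
Regimen B: f = (1/2)^(34/22) ≈ 0.3426; Cmin,ss = (652/85)·f/(1−f) ≈ 3.997 μg/mL.
Difference ≈ 7.165 − 3.997 ≈ 3.168 μg/mL.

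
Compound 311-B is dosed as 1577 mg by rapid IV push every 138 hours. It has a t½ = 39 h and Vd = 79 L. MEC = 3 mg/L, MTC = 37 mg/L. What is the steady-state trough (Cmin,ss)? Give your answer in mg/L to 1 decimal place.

Over one 138-h interval, 138/39 ≈ 3.5385 half-lives elapse, leaving f ≈ 0.0861 of each dose.
Each bolus raises the concentration by D/Vd = 1577/79 ≈ 19.962 mg/L.
Steady-state trough Cmin,ss = C₀·f/(1−f) ≈ 19.962 × 0.0861/0.9139 ≈ 1.881 mg/L.
Trough 1.9 mg/L vs MEC 3 mg/L: subtherapeutic.

1.9 mg/L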